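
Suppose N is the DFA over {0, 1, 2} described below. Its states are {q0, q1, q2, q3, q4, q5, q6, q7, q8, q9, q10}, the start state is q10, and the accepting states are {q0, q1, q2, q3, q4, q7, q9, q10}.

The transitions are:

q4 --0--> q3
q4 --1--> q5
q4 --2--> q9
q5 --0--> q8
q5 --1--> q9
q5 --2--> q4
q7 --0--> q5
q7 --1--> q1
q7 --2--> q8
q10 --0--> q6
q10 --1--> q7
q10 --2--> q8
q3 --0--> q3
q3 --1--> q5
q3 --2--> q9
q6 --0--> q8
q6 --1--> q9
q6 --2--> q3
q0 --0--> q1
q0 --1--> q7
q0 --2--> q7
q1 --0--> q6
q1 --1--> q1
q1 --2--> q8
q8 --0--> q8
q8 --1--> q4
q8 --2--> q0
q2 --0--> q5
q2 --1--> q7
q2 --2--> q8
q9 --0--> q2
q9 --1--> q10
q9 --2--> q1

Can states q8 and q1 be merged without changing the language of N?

Every state is reachable, so we keep all 11.
P0 = {q0,q1,q2,q3,q4,q7,q9,q10} | {q5,q6,q8}.
On input 0, block {q0,q1,q2,q3,q4,q7,q9,q10} splits into {q0,q3,q4,q9} and {q1,q2,q7,q10}.
Refine {q0,q3,q4,q9} on symbol 0: members go to different blocks, giving {q0,q9} and {q3,q4}.
Split {q5,q6,q8} by δ(·,1) → {q5,q6} and {q8}.
No further refinement is possible. Final partition (5 blocks): {q0,q9} | {q5,q6} | {q1,q2,q7,q10} | {q3,q4} | {q8}.
q8 and q1 end up in different blocks, so they are distinguishable. For instance, the string 'ε' is accepted from only q1.

No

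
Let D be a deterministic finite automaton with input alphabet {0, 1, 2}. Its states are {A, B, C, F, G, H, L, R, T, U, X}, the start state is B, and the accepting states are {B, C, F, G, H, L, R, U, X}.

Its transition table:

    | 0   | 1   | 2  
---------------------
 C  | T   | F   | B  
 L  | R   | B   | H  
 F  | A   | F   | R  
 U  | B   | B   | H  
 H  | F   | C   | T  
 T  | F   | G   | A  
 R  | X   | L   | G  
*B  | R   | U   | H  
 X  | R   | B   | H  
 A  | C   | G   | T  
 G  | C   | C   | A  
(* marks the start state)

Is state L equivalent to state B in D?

P0 = {B,C,F,G,H,L,R,U,X} | {A,T}.
Split {B,C,F,G,H,L,R,U,X} by δ(·,0) → {B,G,H,L,R,U,X} and {C,F}.
Refine {B,G,H,L,R,U,X} on symbol 0: members go to different blocks, giving {B,L,R,U,X} and {G,H}.
The partition is now stable with 4 blocks: {B,L,R,U,X} | {A,T} | {C,F} | {G,H}.
L and B lie in the same block of the stable partition, so they are equivalent — no string distinguishes them.

Yes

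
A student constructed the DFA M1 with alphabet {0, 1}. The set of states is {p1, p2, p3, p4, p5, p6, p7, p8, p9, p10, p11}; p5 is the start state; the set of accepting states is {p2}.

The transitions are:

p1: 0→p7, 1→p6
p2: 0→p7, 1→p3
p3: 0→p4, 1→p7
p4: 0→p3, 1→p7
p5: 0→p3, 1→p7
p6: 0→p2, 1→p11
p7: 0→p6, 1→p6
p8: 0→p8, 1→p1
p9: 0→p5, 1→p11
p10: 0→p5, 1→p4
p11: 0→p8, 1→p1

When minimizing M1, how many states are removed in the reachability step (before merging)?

2

Starting at p5 and following transitions, the reachable set is {p1, p2, p3, p4, p5, p6, p7, p8, p11}. That leaves p9, p10 unreachable — 2 in total.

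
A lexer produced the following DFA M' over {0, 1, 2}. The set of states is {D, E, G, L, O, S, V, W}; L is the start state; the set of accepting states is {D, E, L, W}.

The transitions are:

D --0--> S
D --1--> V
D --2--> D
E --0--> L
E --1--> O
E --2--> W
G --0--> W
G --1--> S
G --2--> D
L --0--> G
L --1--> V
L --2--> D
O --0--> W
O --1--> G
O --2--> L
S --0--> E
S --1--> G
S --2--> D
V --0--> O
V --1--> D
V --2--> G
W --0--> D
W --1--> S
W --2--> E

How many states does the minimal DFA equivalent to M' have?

4

Every state is reachable, so we keep all 8.
Initial partition by acceptance: {D,E,L,W} | {G,O,S,V}.
On input 0, block {D,E,L,W} splits into {E,W} and {D,L}.
Refine {G,O,S,V} on symbol 0: members go to different blocks, giving {G,O,S} and {V}.
The partition is now stable with 4 blocks: {E,W} | {G,O,S} | {D,L} | {V}.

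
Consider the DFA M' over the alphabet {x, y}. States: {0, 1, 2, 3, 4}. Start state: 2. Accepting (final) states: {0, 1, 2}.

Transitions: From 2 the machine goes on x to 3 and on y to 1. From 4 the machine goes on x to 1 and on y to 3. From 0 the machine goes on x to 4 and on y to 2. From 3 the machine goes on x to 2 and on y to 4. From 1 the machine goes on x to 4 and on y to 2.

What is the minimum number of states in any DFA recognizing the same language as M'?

2

First remove the unreachable states {0}; 4 states remain.
P0 = {1,2} | {3,4}.
No further refinement is possible. Final partition (2 blocks): {1,2} | {3,4}.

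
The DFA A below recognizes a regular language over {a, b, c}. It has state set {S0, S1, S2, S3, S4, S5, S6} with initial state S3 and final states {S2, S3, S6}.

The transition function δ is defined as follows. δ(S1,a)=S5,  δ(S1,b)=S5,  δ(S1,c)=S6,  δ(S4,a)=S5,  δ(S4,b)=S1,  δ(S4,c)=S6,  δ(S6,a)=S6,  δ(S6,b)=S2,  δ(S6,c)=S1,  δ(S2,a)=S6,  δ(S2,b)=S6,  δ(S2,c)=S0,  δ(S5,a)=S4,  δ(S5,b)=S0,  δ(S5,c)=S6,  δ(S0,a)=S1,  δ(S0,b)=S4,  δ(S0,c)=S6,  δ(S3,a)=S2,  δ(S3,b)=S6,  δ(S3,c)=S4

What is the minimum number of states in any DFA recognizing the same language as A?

2

Every state is reachable, so we keep all 7.
P0 = {S2,S3,S6} | {S0,S1,S4,S5}.
No further refinement is possible. Final partition (2 blocks): {S2,S3,S6} | {S0,S1,S4,S5}.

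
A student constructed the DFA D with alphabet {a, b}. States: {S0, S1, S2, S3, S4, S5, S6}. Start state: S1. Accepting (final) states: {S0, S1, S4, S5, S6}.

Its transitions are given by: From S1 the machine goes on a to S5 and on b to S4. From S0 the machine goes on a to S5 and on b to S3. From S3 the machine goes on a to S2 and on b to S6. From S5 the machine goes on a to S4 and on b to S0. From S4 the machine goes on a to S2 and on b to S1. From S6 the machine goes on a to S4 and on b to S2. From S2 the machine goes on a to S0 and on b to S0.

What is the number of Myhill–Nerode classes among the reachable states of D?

7

All states are reachable from the start state.
Initial partition by acceptance: {S0,S1,S4,S5,S6} | {S2,S3}.
Split {S0,S1,S4,S5,S6} by δ(·,a) → {S0,S1,S5,S6} and {S4}.
Split {S0,S1,S5,S6} by δ(·,a) → {S0,S1} and {S5,S6}.
Refine {S0,S1} on symbol b: members go to different blocks, giving {S0} and {S1}.
On input a, block {S2,S3} splits into {S2} and {S3}.
On input b, block {S5,S6} splits into {S5} and {S6}.
Stable partition: {S0} | {S2} | {S4} | {S5} | {S1} | {S3} | {S6} — 7 equivalence classes.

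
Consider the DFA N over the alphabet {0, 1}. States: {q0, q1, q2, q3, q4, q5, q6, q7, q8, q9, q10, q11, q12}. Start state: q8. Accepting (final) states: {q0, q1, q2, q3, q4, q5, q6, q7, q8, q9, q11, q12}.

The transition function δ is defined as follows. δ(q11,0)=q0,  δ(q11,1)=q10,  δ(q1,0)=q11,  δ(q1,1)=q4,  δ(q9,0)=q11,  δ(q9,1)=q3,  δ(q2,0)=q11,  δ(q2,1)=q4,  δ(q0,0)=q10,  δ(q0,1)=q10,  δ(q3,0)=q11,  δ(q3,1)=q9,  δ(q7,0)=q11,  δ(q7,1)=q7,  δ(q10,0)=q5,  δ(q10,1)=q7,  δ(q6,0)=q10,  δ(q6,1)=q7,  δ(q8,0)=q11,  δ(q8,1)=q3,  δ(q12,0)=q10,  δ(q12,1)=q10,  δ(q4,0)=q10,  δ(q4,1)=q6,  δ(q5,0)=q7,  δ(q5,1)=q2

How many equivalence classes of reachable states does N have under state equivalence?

Reachable states from the start: {q0,q2,q3,q4,q5,q6,q7,q8,q9,q10,q11}. Unreachable: {q1,q12} — drop them.
P0 = {q0,q2,q3,q4,q5,q6,q7,q8,q9,q11} | {q10}.
On input 0, block {q0,q2,q3,q4,q5,q6,q7,q8,q9,q11} splits into {q2,q3,q5,q7,q8,q9,q11} and {q0,q4,q6}.
Refine {q2,q3,q5,q7,q8,q9,q11} on symbol 0: members go to different blocks, giving {q2,q3,q5,q7,q8,q9} and {q11}.
Refine {q2,q3,q5,q7,q8,q9} on symbol 0: members go to different blocks, giving {q2,q3,q7,q8,q9} and {q5}.
Refine {q2,q3,q7,q8,q9} on symbol 1: members go to different blocks, giving {q3,q7,q8,q9} and {q2}.
On input 1, block {q0,q4,q6} splits into {q0} and {q4} and {q6}.
The partition is now stable with 8 blocks: {q3,q7,q8,q9} | {q10} | {q0} | {q11} | {q5} | {q2} | {q4} | {q6}.

8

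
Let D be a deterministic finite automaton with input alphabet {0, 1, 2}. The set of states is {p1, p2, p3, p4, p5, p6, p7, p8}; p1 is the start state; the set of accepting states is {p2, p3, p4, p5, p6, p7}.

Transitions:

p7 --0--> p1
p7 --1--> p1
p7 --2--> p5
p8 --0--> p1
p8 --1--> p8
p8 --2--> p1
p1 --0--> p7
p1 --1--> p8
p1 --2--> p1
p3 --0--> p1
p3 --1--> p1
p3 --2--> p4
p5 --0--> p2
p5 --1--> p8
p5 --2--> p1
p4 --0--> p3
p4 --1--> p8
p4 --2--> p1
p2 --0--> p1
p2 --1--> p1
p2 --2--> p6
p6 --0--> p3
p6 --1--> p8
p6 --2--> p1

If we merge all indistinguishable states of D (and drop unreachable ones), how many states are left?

4

Start with accepting vs non-accepting: {p2,p3,p4,p5,p6,p7} | {p1,p8}.
Refine {p2,p3,p4,p5,p6,p7} on symbol 0: members go to different blocks, giving {p2,p3,p7} and {p4,p5,p6}.
Refine {p1,p8} on symbol 0: members go to different blocks, giving {p1} and {p8}.
The partition is now stable with 4 blocks: {p2,p3,p7} | {p1} | {p4,p5,p6} | {p8}.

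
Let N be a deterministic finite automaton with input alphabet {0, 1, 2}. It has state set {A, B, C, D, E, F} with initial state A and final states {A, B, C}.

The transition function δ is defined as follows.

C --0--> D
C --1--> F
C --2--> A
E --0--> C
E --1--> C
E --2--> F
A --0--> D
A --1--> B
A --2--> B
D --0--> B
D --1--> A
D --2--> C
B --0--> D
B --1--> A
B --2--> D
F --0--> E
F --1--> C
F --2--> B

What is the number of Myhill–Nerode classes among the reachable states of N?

Every state is reachable, so we keep all 6.
P0 = {A,B,C} | {D,E,F}.
Split {A,B,C} by δ(·,1) → {A,B} and {C}.
On input 2, block {A,B} splits into {A} and {B}.
Split {D,E,F} by δ(·,0) → {D} and {E} and {F}.
Stable partition: {A} | {D} | {C} | {B} | {E} | {F} — 6 equivalence classes.

6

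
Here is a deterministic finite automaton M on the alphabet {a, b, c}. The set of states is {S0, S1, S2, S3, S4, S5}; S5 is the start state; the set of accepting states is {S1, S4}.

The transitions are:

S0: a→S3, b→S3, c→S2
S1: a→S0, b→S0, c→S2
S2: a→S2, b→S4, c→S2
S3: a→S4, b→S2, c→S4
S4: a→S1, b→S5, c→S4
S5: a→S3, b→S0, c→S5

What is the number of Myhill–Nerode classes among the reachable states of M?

Start with accepting vs non-accepting: {S1,S4} | {S0,S2,S3,S5}.
On input a, block {S1,S4} splits into {S1} and {S4}.
Split {S0,S2,S3,S5} by δ(·,a) → {S0,S2,S5} and {S3}.
Refine {S0,S2,S5} on symbol a: members go to different blocks, giving {S0,S5} and {S2}.
On input b, block {S0,S5} splits into {S0} and {S5}.
No further refinement is possible. Final partition (6 blocks): {S1} | {S0} | {S4} | {S3} | {S2} | {S5}.

6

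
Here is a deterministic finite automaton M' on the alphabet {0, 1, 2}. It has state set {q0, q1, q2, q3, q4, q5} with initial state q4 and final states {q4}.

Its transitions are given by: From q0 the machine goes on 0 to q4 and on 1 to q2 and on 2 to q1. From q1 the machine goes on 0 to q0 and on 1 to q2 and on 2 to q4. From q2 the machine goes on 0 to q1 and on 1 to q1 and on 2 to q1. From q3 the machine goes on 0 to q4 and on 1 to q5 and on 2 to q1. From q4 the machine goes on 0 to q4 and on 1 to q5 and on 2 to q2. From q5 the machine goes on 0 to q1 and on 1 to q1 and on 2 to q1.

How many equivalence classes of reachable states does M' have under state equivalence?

4

States {q3} cannot be reached from the start state, so discard them.
Initial partition by acceptance: {q4} | {q0,q1,q2,q5}.
On input 0, block {q0,q1,q2,q5} splits into {q1,q2,q5} and {q0}.
Refine {q1,q2,q5} on symbol 0: members go to different blocks, giving {q2,q5} and {q1}.
No further refinement is possible. Final partition (4 blocks): {q4} | {q2,q5} | {q0} | {q1}.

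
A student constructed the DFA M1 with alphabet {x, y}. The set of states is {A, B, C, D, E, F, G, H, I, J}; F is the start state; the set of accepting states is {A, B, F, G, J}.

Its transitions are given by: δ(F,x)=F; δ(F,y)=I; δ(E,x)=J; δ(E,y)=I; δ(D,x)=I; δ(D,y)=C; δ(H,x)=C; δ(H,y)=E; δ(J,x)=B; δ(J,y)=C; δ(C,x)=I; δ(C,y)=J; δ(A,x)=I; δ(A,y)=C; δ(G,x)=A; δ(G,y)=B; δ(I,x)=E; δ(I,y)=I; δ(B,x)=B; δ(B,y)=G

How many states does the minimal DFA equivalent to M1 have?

8

Reachable states from the start: {A,B,C,E,F,G,I,J}. Unreachable: {D,H} — drop them.
Start with accepting vs non-accepting: {A,B,F,G,J} | {C,E,I}.
On input x, block {A,B,F,G,J} splits into {B,F,G,J} and {A}.
Split {B,F,G,J} by δ(·,x) → {B,F,J} and {G}.
Split {B,F,J} by δ(·,y) → {F,J} and {B}.
Split {F,J} by δ(·,x) → {F} and {J}.
On input x, block {C,E,I} splits into {C,I} and {E}.
Refine {C,I} on symbol x: members go to different blocks, giving {C} and {I}.
Stable partition: {F} | {C} | {A} | {G} | {B} | {J} | {E} | {I} — 8 equivalence classes.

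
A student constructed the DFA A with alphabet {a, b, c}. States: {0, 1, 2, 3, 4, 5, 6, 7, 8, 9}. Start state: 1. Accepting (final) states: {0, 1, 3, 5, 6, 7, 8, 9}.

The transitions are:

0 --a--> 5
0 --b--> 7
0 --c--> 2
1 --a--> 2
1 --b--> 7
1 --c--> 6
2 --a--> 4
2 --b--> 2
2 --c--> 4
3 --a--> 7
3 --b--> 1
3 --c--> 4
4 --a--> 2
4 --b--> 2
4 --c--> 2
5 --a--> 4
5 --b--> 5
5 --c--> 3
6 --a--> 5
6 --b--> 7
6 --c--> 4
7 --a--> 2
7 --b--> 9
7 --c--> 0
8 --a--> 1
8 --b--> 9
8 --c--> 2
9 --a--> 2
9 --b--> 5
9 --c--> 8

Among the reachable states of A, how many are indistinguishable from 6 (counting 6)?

All states are reachable from the start state.
P0 = {0,1,3,5,6,7,8,9} | {2,4}.
Refine {0,1,3,5,6,7,8,9} on symbol a: members go to different blocks, giving {0,3,6,8} and {1,5,7,9}.
Stable partition: {0,3,6,8} | {2,4} | {1,5,7,9} — 3 equivalence classes.
State 6 belongs to the block {0,3,6,8}, which has 4 states.

4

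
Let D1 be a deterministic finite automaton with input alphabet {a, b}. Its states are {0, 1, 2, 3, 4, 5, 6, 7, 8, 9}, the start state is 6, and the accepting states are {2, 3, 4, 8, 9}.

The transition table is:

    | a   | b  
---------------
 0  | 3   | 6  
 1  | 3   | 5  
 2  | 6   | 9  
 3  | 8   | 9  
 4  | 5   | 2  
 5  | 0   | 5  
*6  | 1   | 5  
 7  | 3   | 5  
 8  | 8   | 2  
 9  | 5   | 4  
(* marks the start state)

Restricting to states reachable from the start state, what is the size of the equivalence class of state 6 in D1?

2

Reachable states from the start: {0,1,2,3,4,5,6,8,9}. Unreachable: {7} — drop them.
Start with accepting vs non-accepting: {2,3,4,8,9} | {0,1,5,6}.
Refine {2,3,4,8,9} on symbol a: members go to different blocks, giving {2,4,9} and {3,8}.
Refine {0,1,5,6} on symbol a: members go to different blocks, giving {0,1} and {5,6}.
No further refinement is possible. Final partition (4 blocks): {2,4,9} | {0,1} | {3,8} | {5,6}.
The equivalence class containing 6 is {5,6}, of size 2.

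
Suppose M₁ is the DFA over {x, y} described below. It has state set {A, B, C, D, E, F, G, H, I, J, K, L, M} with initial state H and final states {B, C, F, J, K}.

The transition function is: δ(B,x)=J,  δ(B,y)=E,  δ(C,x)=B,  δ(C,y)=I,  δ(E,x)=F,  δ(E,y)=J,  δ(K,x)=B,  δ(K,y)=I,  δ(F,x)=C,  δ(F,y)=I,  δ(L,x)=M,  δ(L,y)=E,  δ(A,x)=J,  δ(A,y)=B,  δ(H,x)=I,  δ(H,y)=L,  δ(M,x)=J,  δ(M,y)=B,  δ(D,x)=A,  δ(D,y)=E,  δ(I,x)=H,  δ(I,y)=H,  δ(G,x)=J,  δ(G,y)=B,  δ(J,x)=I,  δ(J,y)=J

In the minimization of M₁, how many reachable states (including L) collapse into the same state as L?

States {A,D,G,K} cannot be reached from the start state, so discard them.
P0 = {B,C,F,J} | {E,H,I,L,M}.
Split {B,C,F,J} by δ(·,x) → {B,C,F} and {J}.
On input x, block {B,C,F} splits into {C,F} and {B}.
Split {C,F} by δ(·,x) → {C} and {F}.
On input x, block {E,H,I,L,M} splits into {H,I,L} and {E} and {M}.
On input x, block {H,I,L} splits into {H,I} and {L}.
Split {H,I} by δ(·,y) → {H} and {I}.
No further refinement is possible. Final partition (9 blocks): {C} | {H} | {J} | {B} | {F} | {E} | {M} | {L} | {I}.
State L belongs to the block {L}, which has 1 states.

1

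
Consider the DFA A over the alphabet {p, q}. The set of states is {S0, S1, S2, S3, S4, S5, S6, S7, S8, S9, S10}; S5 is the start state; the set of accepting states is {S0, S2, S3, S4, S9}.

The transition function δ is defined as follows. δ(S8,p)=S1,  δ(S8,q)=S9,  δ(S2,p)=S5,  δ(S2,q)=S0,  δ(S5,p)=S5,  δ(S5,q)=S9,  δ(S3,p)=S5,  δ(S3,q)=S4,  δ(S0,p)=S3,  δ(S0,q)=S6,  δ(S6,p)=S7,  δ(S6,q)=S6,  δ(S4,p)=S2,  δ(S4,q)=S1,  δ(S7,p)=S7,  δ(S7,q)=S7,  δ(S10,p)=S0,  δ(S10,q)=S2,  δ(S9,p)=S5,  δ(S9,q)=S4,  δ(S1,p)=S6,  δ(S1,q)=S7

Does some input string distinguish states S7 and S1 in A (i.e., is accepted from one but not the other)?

States {S8,S10} cannot be reached from the start state, so discard them.
Start with accepting vs non-accepting: {S0,S2,S3,S4,S9} | {S1,S5,S6,S7}.
On input p, block {S0,S2,S3,S4,S9} splits into {S2,S3,S9} and {S0,S4}.
On input q, block {S1,S5,S6,S7} splits into {S1,S6,S7} and {S5}.
The partition is now stable with 4 blocks: {S2,S3,S9} | {S1,S6,S7} | {S0,S4} | {S5}.
S7 and S1 lie in the same block of the stable partition, so they are equivalent — no string distinguishes them.

No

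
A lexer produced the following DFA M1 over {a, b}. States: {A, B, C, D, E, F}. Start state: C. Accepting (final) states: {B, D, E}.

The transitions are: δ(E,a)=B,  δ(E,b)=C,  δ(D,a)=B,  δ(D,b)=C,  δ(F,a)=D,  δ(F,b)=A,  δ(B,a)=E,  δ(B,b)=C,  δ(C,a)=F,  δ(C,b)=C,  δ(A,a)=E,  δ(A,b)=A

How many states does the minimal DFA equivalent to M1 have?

3

Every state is reachable, so we keep all 6.
P0 = {B,D,E} | {A,C,F}.
Refine {A,C,F} on symbol a: members go to different blocks, giving {A,F} and {C}.
No further refinement is possible. Final partition (3 blocks): {B,D,E} | {A,F} | {C}.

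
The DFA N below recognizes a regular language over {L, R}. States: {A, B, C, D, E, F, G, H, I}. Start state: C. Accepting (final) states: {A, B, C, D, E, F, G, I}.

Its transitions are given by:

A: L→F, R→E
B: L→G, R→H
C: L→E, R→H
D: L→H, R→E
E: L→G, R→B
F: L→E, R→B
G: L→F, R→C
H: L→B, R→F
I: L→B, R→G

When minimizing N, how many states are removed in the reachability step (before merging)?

3

No path from C leads to A, D, I; the other 6 states are all reachable.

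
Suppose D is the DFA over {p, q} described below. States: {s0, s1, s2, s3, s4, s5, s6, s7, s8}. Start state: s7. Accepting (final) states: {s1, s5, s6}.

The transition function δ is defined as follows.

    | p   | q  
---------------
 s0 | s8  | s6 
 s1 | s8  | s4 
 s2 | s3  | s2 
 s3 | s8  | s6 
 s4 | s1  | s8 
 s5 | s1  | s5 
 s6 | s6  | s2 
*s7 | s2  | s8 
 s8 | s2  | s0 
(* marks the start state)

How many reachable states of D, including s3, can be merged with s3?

First remove the unreachable states {s1,s4,s5}; 6 states remain.
Start with accepting vs non-accepting: {s6} | {s0,s2,s3,s7,s8}.
Refine {s0,s2,s3,s7,s8} on symbol q: members go to different blocks, giving {s2,s7,s8} and {s0,s3}.
Split {s2,s7,s8} by δ(·,p) → {s7,s8} and {s2}.
On input q, block {s7,s8} splits into {s7} and {s8}.
The partition is now stable with 5 blocks: {s6} | {s7} | {s0,s3} | {s2} | {s8}.
State s3 belongs to the block {s0,s3}, which has 2 states.

2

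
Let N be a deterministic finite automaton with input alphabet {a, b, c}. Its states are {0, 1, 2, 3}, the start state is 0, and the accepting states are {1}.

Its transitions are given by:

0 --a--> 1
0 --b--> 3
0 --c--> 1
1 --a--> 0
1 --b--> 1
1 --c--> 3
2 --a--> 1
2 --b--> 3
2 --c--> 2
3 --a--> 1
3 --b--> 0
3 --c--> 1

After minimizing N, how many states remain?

2

States {2} cannot be reached from the start state, so discard them.
Start with accepting vs non-accepting: {1} | {0,3}.
Stable partition: {1} | {0,3} — 2 equivalence classes.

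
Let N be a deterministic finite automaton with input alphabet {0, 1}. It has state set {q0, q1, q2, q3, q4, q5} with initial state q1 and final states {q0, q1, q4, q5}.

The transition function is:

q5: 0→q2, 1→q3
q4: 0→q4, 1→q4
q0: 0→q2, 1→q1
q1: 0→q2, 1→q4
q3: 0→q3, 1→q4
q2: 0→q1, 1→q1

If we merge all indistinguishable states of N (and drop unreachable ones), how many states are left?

First remove the unreachable states {q0,q3,q5}; 3 states remain.
Start with accepting vs non-accepting: {q1,q4} | {q2}.
Refine {q1,q4} on symbol 0: members go to different blocks, giving {q1} and {q4}.
The partition is now stable with 3 blocks: {q1} | {q2} | {q4}.

3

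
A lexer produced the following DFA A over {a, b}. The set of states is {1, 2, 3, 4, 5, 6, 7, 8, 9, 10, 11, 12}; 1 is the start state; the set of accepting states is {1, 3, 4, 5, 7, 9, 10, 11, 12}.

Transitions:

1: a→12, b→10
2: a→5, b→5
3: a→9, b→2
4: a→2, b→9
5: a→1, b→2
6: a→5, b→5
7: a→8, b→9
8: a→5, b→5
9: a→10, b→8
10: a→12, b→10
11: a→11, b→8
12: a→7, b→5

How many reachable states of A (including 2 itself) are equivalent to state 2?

First remove the unreachable states {3,4,6,11}; 8 states remain.
Start with accepting vs non-accepting: {1,5,7,9,10,12} | {2,8}.
Refine {1,5,7,9,10,12} on symbol a: members go to different blocks, giving {1,5,9,10,12} and {7}.
Refine {1,5,9,10,12} on symbol a: members go to different blocks, giving {1,5,9,10} and {12}.
Split {1,5,9,10} by δ(·,a) → {1,10} and {5,9}.
No further refinement is possible. Final partition (5 blocks): {1,10} | {2,8} | {7} | {12} | {5,9}.
The equivalence class containing 2 is {2,8}, of size 2.

2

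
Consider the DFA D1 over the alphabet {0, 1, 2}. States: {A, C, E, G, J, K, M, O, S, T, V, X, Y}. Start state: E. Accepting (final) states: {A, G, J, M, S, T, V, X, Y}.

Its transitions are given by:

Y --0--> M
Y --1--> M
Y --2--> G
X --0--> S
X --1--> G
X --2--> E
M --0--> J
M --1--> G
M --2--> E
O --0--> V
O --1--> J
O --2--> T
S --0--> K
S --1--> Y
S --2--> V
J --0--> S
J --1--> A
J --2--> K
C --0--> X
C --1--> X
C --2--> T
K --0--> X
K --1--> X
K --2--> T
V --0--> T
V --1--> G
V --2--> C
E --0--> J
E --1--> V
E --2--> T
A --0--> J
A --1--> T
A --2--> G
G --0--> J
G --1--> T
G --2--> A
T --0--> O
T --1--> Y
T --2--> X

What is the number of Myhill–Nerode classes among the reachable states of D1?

6

Every state is reachable, so we keep all 13.
P0 = {A,G,J,M,S,T,V,X,Y} | {C,E,K,O}.
Refine {A,G,J,M,S,T,V,X,Y} on symbol 0: members go to different blocks, giving {A,G,J,M,V,X,Y} and {S,T}.
Refine {A,G,J,M,V,X,Y} on symbol 0: members go to different blocks, giving {A,G,M,Y} and {J,V,X}.
On input 0, block {A,G,M,Y} splits into {A,G,M} and {Y}.
Split {A,G,M} by δ(·,1) → {A,G} and {M}.
The partition is now stable with 6 blocks: {A,G} | {C,E,K,O} | {S,T} | {J,V,X} | {Y} | {M}.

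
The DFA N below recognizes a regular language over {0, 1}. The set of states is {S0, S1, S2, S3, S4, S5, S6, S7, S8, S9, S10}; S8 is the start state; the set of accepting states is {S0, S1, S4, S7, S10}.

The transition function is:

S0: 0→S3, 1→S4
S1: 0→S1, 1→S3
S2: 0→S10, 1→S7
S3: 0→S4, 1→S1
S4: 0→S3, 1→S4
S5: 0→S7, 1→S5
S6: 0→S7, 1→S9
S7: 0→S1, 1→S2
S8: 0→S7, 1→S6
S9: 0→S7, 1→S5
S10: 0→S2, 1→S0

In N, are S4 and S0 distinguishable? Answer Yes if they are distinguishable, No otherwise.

Start with accepting vs non-accepting: {S0,S1,S4,S7,S10} | {S2,S3,S5,S6,S8,S9}.
Refine {S0,S1,S4,S7,S10} on symbol 0: members go to different blocks, giving {S0,S4,S10} and {S1,S7}.
Refine {S2,S3,S5,S6,S8,S9} on symbol 0: members go to different blocks, giving {S5,S6,S8,S9} and {S2,S3}.
Stable partition: {S0,S4,S10} | {S5,S6,S8,S9} | {S1,S7} | {S2,S3} — 4 equivalence classes.
S4 and S0 lie in the same block of the stable partition, so they are equivalent — no string distinguishes them.

No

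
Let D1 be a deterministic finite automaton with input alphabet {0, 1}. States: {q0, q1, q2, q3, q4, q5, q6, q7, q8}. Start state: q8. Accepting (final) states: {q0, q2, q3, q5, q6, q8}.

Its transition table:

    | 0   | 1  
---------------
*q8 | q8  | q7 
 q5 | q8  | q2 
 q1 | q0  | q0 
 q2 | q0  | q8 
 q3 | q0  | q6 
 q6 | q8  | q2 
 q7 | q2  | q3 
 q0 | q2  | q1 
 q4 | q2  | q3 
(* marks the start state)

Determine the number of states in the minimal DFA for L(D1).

Reachable states from the start: {q0,q1,q2,q3,q6,q7,q8}. Unreachable: {q4,q5} — drop them.
Initial partition by acceptance: {q0,q2,q3,q6,q8} | {q1,q7}.
Refine {q0,q2,q3,q6,q8} on symbol 1: members go to different blocks, giving {q2,q3,q6} and {q0,q8}.
Refine {q2,q3,q6} on symbol 1: members go to different blocks, giving {q3,q6} and {q2}.
Refine {q3,q6} on symbol 1: members go to different blocks, giving {q3} and {q6}.
Split {q1,q7} by δ(·,0) → {q1} and {q7}.
Refine {q0,q8} on symbol 0: members go to different blocks, giving {q0} and {q8}.
Stable partition: {q3} | {q1} | {q0} | {q2} | {q6} | {q7} | {q8} — 7 equivalence classes.

7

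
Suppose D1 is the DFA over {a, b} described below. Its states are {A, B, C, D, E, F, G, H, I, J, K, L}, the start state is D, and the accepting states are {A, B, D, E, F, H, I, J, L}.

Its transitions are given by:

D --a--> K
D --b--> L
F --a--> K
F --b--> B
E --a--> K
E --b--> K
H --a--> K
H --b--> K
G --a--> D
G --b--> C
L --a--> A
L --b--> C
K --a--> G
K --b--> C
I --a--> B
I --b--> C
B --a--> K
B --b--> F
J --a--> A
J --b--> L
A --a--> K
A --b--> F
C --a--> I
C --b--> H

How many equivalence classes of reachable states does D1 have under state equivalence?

7

States {E,J} cannot be reached from the start state, so discard them.
Start with accepting vs non-accepting: {A,B,D,F,H,I,L} | {C,G,K}.
On input a, block {A,B,D,F,H,I,L} splits into {A,B,D,F,H} and {I,L}.
On input b, block {A,B,D,F,H} splits into {A,B,F} and {D} and {H}.
Refine {C,G,K} on symbol a: members go to different blocks, giving {C} and {G} and {K}.
No further refinement is possible. Final partition (7 blocks): {A,B,F} | {C} | {I,L} | {D} | {H} | {G} | {K}.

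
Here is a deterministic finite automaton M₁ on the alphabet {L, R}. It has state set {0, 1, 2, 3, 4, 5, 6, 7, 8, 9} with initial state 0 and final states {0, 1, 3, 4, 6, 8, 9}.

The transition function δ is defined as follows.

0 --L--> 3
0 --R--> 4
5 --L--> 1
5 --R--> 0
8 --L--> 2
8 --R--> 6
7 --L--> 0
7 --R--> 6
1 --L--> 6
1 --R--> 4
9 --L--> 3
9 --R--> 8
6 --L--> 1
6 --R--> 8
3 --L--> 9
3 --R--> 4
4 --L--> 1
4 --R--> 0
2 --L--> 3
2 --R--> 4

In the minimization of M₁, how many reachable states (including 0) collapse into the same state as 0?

2

States {5,7} cannot be reached from the start state, so discard them.
P0 = {0,1,3,4,6,8,9} | {2}.
Split {0,1,3,4,6,8,9} by δ(·,L) → {0,1,3,4,6,9} and {8}.
On input R, block {0,1,3,4,6,9} splits into {0,1,3,4} and {6,9}.
Split {0,1,3,4} by δ(·,L) → {0,4} and {1,3}.
Stable partition: {0,4} | {2} | {8} | {6,9} | {1,3} — 5 equivalence classes.
State 0 belongs to the block {0,4}, which has 2 states.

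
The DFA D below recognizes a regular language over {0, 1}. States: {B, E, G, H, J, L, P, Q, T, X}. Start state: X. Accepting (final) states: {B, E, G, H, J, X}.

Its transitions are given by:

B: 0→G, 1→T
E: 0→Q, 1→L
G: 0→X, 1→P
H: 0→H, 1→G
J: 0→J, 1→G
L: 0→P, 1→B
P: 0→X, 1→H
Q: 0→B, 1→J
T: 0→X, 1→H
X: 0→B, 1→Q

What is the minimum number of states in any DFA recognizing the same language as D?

3

States {E,L} cannot be reached from the start state, so discard them.
Start with accepting vs non-accepting: {B,G,H,J,X} | {P,Q,T}.
Split {B,G,H,J,X} by δ(·,1) → {B,G,X} and {H,J}.
The partition is now stable with 3 blocks: {B,G,X} | {P,Q,T} | {H,J}.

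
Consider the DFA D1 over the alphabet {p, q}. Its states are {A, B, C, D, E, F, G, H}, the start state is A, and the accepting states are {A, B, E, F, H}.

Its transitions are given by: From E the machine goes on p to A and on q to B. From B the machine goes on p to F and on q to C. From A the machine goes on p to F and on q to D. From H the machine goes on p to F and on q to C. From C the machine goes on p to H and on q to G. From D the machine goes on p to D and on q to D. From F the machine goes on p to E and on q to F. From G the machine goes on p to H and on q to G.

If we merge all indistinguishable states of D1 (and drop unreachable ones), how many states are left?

6

Start with accepting vs non-accepting: {A,B,E,F,H} | {C,D,G}.
Refine {A,B,E,F,H} on symbol q: members go to different blocks, giving {A,B,H} and {E,F}.
On input p, block {C,D,G} splits into {C,G} and {D}.
On input q, block {A,B,H} splits into {B,H} and {A}.
On input p, block {E,F} splits into {E} and {F}.
No further refinement is possible. Final partition (6 blocks): {B,H} | {C,G} | {E} | {D} | {A} | {F}.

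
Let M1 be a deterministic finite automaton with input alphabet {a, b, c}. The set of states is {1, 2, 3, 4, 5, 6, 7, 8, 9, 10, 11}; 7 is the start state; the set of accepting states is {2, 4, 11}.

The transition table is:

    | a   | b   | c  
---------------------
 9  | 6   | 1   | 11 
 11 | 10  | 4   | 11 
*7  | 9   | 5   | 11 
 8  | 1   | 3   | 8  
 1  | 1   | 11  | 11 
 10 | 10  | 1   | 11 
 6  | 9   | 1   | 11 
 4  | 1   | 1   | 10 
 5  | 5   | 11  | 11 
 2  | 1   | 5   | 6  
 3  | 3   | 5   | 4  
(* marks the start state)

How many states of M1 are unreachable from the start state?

3

Starting at 7 and following transitions, the reachable set is {1, 4, 5, 6, 7, 9, 10, 11}. That leaves 2, 3, 8 unreachable — 3 in total.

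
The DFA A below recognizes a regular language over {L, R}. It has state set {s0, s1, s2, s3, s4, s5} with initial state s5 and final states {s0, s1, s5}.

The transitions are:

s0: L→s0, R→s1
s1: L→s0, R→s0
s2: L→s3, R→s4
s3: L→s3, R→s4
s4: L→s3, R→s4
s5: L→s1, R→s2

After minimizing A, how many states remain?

Every state is reachable, so we keep all 6.
P0 = {s0,s1,s5} | {s2,s3,s4}.
Refine {s0,s1,s5} on symbol R: members go to different blocks, giving {s0,s1} and {s5}.
The partition is now stable with 3 blocks: {s0,s1} | {s2,s3,s4} | {s5}.

3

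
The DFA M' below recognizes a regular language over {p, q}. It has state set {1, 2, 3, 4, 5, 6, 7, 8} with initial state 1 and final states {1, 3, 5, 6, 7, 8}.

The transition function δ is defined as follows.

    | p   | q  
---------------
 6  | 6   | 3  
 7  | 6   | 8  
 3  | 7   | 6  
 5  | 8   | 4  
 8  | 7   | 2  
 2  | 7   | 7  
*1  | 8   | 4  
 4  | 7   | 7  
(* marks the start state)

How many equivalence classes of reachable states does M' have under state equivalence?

6

First remove the unreachable states {5}; 7 states remain.
Initial partition by acceptance: {1,3,6,7,8} | {2,4}.
Refine {1,3,6,7,8} on symbol q: members go to different blocks, giving {3,6,7} and {1,8}.
Split {3,6,7} by δ(·,q) → {3,6} and {7}.
Split {3,6} by δ(·,p) → {3} and {6}.
Split {1,8} by δ(·,p) → {1} and {8}.
No further refinement is possible. Final partition (6 blocks): {3} | {2,4} | {1} | {7} | {6} | {8}.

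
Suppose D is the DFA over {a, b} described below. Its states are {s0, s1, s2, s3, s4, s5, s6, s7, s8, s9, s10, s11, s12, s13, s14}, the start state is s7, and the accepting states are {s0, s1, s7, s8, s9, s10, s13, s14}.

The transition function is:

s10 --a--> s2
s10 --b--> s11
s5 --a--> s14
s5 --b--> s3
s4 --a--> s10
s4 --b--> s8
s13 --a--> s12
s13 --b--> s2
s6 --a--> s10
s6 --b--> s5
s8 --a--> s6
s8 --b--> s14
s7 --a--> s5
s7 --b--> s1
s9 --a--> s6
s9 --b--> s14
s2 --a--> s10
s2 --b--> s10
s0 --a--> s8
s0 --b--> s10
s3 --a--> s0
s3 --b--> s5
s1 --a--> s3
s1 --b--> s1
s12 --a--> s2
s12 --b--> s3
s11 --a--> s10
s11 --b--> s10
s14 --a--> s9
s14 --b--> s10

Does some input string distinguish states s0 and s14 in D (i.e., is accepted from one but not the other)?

First remove the unreachable states {s4,s12,s13}; 12 states remain.
P0 = {s0,s1,s7,s8,s9,s10,s14} | {s2,s3,s5,s6,s11}.
On input a, block {s0,s1,s7,s8,s9,s10,s14} splits into {s1,s7,s8,s9,s10} and {s0,s14}.
Split {s1,s7,s8,s9,s10} by δ(·,b) → {s1,s7} and {s8,s9} and {s10}.
On input a, block {s2,s3,s5,s6,s11} splits into {s2,s6,s11} and {s3,s5}.
Split {s2,s6,s11} by δ(·,b) → {s2,s11} and {s6}.
Stable partition: {s1,s7} | {s2,s11} | {s0,s14} | {s8,s9} | {s10} | {s3,s5} | {s6} — 7 equivalence classes.
s0 and s14 lie in the same block of the stable partition, so they are equivalent — no string distinguishes them.

No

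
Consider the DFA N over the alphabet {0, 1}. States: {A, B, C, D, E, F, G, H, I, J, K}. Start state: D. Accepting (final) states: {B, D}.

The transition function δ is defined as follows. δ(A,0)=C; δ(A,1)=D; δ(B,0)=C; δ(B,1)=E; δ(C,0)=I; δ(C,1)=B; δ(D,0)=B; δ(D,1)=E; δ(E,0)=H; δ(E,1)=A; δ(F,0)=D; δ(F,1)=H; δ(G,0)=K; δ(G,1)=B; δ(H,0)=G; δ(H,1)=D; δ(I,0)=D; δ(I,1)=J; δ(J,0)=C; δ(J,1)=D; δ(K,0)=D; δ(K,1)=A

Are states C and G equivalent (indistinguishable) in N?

Yes

States {F} cannot be reached from the start state, so discard them.
Start with accepting vs non-accepting: {B,D} | {A,C,E,G,H,I,J,K}.
Refine {B,D} on symbol 0: members go to different blocks, giving {B} and {D}.
On input 0, block {A,C,E,G,H,I,J,K} splits into {A,C,E,G,H,J} and {I,K}.
On input 0, block {A,C,E,G,H,J} splits into {A,E,H,J} and {C,G}.
Split {A,E,H,J} by δ(·,0) → {A,H,J} and {E}.
No further refinement is possible. Final partition (6 blocks): {B} | {A,H,J} | {D} | {I,K} | {C,G} | {E}.
C and G lie in the same block of the stable partition, so they are equivalent — no string distinguishes them.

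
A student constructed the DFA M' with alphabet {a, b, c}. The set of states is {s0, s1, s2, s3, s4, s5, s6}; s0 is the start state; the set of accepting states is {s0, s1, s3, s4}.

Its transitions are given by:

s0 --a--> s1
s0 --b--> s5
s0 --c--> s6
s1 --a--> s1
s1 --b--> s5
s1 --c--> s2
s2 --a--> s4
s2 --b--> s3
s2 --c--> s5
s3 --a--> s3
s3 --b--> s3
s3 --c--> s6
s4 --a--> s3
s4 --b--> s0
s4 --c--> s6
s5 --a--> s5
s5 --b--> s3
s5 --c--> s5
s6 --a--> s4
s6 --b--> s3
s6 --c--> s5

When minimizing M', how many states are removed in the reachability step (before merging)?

0

Exploring from s0, all states are eventually visited, so none are unreachable.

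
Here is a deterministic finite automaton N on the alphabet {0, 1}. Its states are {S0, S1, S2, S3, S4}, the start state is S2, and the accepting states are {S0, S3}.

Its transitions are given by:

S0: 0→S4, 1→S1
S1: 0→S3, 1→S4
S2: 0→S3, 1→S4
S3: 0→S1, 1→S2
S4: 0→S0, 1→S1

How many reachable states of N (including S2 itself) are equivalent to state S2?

3

All states are reachable from the start state.
Start with accepting vs non-accepting: {S0,S3} | {S1,S2,S4}.
Stable partition: {S0,S3} | {S1,S2,S4} — 2 equivalence classes.
State S2 belongs to the block {S1,S2,S4}, which has 3 states.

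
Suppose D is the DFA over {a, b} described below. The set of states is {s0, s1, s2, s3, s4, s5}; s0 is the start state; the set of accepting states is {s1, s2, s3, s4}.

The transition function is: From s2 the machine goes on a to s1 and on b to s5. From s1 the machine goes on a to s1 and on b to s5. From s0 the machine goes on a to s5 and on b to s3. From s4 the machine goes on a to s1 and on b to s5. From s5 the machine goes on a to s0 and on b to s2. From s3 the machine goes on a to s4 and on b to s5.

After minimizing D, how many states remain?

2

All states are reachable from the start state.
Initial partition by acceptance: {s1,s2,s3,s4} | {s0,s5}.
The partition is now stable with 2 blocks: {s1,s2,s3,s4} | {s0,s5}.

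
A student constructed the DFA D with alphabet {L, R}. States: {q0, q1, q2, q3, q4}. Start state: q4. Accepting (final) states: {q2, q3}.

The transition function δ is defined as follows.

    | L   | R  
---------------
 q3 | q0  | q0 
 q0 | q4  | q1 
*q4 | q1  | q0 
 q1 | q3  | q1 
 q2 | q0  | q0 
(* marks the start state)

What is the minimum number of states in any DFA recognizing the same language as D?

States {q2} cannot be reached from the start state, so discard them.
P0 = {q3} | {q0,q1,q4}.
Split {q0,q1,q4} by δ(·,L) → {q0,q4} and {q1}.
On input L, block {q0,q4} splits into {q0} and {q4}.
Stable partition: {q3} | {q0} | {q1} | {q4} — 4 equivalence classes.

4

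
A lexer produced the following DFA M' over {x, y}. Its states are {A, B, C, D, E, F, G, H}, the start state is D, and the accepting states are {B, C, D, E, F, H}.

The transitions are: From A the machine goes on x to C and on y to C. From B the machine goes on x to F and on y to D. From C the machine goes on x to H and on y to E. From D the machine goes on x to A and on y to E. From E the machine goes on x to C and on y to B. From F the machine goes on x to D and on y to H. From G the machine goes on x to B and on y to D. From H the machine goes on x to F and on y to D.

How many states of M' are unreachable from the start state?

1

Starting at D and following transitions, the reachable set is {A, B, C, D, E, F, H}. That leaves G unreachable — 1 in total.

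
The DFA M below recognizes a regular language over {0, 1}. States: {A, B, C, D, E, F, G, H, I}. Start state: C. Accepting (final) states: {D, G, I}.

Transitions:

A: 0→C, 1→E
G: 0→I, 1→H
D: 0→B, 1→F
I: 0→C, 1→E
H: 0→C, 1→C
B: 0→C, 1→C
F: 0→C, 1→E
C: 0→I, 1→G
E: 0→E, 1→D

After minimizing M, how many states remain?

7

Reachable states from the start: {B,C,D,E,F,G,H,I}. Unreachable: {A} — drop them.
P0 = {D,G,I} | {B,C,E,F,H}.
On input 0, block {D,G,I} splits into {D,I} and {G}.
Split {B,C,E,F,H} by δ(·,0) → {B,E,F,H} and {C}.
Split {D,I} by δ(·,0) → {D} and {I}.
On input 0, block {B,E,F,H} splits into {B,F,H} and {E}.
Refine {B,F,H} on symbol 1: members go to different blocks, giving {B,H} and {F}.
The partition is now stable with 7 blocks: {D} | {B,H} | {G} | {C} | {I} | {E} | {F}.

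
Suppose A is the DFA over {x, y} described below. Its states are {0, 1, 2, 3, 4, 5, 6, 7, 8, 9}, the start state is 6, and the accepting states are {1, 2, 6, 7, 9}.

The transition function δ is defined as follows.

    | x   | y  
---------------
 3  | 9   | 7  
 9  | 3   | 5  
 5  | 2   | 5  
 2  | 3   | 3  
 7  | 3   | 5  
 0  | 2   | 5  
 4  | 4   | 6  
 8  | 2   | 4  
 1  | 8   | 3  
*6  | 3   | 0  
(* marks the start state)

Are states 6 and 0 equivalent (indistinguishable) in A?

Reachable states from the start: {0,2,3,5,6,7,9}. Unreachable: {1,4,8} — drop them.
Initial partition by acceptance: {2,6,7,9} | {0,3,5}.
Split {0,3,5} by δ(·,y) → {0,5} and {3}.
Split {2,6,7,9} by δ(·,y) → {6,7,9} and {2}.
No further refinement is possible. Final partition (4 blocks): {6,7,9} | {0,5} | {3} | {2}.
6 and 0 end up in different blocks, so they are distinguishable. For instance, the string 'ε' is accepted from only 6.

No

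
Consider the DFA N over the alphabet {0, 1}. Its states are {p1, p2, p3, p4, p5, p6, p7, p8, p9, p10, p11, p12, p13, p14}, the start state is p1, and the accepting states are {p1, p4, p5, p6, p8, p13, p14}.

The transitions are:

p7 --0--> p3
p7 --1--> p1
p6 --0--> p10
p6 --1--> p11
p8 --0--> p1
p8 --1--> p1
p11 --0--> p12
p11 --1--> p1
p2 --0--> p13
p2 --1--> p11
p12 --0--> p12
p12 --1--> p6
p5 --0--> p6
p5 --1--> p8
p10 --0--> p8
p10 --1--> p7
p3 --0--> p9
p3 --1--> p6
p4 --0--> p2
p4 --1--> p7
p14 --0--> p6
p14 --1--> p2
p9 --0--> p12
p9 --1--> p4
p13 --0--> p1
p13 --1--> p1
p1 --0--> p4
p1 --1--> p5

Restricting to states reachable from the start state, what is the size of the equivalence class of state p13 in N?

Reachable states from the start: {p1,p2,p3,p4,p5,p6,p7,p8,p9,p10,p11,p12,p13}. Unreachable: {p14} — drop them.
Initial partition by acceptance: {p1,p4,p5,p6,p8,p13} | {p2,p3,p7,p9,p10,p11,p12}.
Split {p1,p4,p5,p6,p8,p13} by δ(·,0) → {p1,p5,p8,p13} and {p4,p6}.
Split {p1,p5,p8,p13} by δ(·,0) → {p1,p5} and {p8,p13}.
Split {p1,p5} by δ(·,1) → {p1} and {p5}.
Refine {p2,p3,p7,p9,p10,p11,p12} on symbol 0: members go to different blocks, giving {p3,p7,p9,p11,p12} and {p2,p10}.
On input 1, block {p3,p7,p9,p11,p12} splits into {p3,p9,p12} and {p7,p11}.
No further refinement is possible. Final partition (7 blocks): {p1} | {p3,p9,p12} | {p4,p6} | {p8,p13} | {p5} | {p2,p10} | {p7,p11}.
The equivalence class containing p13 is {p8,p13}, of size 2.

2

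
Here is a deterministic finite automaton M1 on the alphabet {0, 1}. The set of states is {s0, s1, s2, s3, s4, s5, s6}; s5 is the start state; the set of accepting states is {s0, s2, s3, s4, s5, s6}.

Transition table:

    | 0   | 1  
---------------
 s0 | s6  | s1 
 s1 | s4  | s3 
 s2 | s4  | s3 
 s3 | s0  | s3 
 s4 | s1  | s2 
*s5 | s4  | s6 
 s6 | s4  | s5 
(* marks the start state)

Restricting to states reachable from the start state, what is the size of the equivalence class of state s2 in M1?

Every state is reachable, so we keep all 7.
Initial partition by acceptance: {s0,s2,s3,s4,s5,s6} | {s1}.
Refine {s0,s2,s3,s4,s5,s6} on symbol 0: members go to different blocks, giving {s0,s2,s3,s5,s6} and {s4}.
On input 0, block {s0,s2,s3,s5,s6} splits into {s2,s5,s6} and {s0,s3}.
Refine {s2,s5,s6} on symbol 1: members go to different blocks, giving {s5,s6} and {s2}.
Refine {s0,s3} on symbol 0: members go to different blocks, giving {s0} and {s3}.
No further refinement is possible. Final partition (6 blocks): {s5,s6} | {s1} | {s4} | {s0} | {s2} | {s3}.
The equivalence class containing s2 is {s2}, of size 1.

1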